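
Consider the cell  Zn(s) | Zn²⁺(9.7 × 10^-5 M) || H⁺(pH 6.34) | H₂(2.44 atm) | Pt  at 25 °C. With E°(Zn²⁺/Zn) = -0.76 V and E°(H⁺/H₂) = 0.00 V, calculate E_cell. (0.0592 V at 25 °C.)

The hydrogen couple is the cathode, so E°_cell = 0.76 V; n = 2.
[H⁺] = 10^(−6.34) = 4.6 × 10^-7 M, and Q = [Zn²⁺]·P(H₂) / [H⁺]^2 = 1.13 × 10^9.
E = E° − (0.0592/2) log Q = 0.76 − (0.0592/2)(9.054) = 0.492 V.

0.49 V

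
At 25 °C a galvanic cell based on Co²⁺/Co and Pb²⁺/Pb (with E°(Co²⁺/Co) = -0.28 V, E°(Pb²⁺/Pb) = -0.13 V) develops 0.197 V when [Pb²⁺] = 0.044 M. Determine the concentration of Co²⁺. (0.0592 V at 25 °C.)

0.0011 M

From the Nernst equation, log Q = n(E° − E)/0.0592 = 2(0.15 − 0.197)/0.0592 = -1.588, so Q = 0.0258.
With Q = [Co²⁺]/[Pb²⁺] and the known concentrations, [Co²⁺] in the numerator gives [Co²⁺] = 0.0011 M.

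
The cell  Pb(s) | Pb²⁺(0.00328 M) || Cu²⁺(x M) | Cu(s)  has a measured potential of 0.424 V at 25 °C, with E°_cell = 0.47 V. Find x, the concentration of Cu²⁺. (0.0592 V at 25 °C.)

From the Nernst equation, log Q = n(E° − E)/0.0592 = 2(0.47 − 0.424)/0.0592 = 1.554, so Q = 35.8.
With Q = [Pb²⁺]/[Cu²⁺] and the known concentrations, [Cu²⁺] in the denominator gives [Cu²⁺] = 9.2 × 10^-5 M.

9.2 × 10^-5 M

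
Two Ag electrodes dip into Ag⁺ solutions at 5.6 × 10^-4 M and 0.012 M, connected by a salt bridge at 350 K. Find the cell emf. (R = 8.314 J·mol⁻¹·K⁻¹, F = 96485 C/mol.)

Both half-cells are Ag⁺/Ag, so E°_cell = 0. The concentrated side is the cathode; the cell reaction moves Ag⁺ from high to low concentration with n = 1.
Q = [Ag⁺]_dilute/[Ag⁺]_conc = 5.6 × 10^-4/0.012 = 0.0467.
E = 0 − (RT/nF) ln Q = −((8.314×350)/(1×96485))(-3.065) = 0.0924 V.

0.092 V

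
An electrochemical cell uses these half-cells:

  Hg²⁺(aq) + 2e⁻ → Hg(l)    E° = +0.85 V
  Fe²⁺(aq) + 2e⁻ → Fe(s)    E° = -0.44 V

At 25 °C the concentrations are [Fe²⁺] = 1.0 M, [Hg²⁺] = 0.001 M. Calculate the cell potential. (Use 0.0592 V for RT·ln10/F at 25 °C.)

The Hg²⁺/Hg couple has the higher reduction potential and acts as the cathode, so E°_cell = +0.85 − (-0.44) = 1.29 V.
Balancing electrons gives n = 2; the reaction quotient is Q = [Fe²⁺]/[Hg²⁺] = 1000.
At 25 °C, E = E° − (0.0592/n) log Q = 1.29 − (0.0592/2)(3.000) = 1.290 − 0.089 = 1.201 V.

1.20 V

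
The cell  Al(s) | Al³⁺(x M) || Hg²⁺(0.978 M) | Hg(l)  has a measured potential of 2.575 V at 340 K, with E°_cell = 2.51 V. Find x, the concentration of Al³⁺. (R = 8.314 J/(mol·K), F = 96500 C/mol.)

0.0012 M

From the Nernst equation, ln Q = nF(E° − E)/RT = 6×96500×(2.51 − 2.575)/(8.314×340) = -13.314, so Q = 1.65 × 10^-6.
With Q = [Al³⁺]^2/[Hg²⁺]^3 and the known concentrations, [Al³⁺]^2 in the numerator gives [Al³⁺] = 0.0012 M.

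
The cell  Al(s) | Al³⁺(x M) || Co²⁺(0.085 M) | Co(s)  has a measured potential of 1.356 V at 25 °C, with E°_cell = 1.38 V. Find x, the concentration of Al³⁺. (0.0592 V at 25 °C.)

0.41 M

From the Nernst equation, log Q = n(E° − E)/0.0592 = 6(1.38 − 1.356)/0.0592 = 2.432, so Q = 271.
With Q = [Al³⁺]^2/[Co²⁺]^3 and the known concentrations, [Al³⁺]^2 in the numerator gives [Al³⁺] = 0.41 M.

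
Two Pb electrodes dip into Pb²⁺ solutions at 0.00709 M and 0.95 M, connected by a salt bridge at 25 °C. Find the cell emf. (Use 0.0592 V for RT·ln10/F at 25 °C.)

Both half-cells are Pb²⁺/Pb, so E°_cell = 0. The concentrated side is the cathode; the cell reaction moves Pb²⁺ from high to low concentration with n = 2.
Q = [Pb²⁺]_dilute/[Pb²⁺]_conc = 0.00709/0.95 = 0.00746.
E = 0 − (0.0592/2) log Q = −(0.0592/2)(-2.127) = 0.0630 V.

0.063 V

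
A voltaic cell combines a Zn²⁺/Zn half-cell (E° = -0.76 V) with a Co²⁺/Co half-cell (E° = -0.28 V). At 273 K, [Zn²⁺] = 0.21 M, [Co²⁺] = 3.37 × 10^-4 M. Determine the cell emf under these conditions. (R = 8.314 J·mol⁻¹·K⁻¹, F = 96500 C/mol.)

The Co²⁺/Co couple has the higher reduction potential and acts as the cathode, so E°_cell = -0.28 − (-0.76) = 0.48 V.
Balancing electrons gives n = 2; the reaction quotient is Q = [Zn²⁺]/[Co²⁺] = 623.
E = E° − (RT/nF) ln Q = 0.48 − (8.314×273)/(2×96500) × (6.435) = 0.480 − 0.076 = 0.404 V.

0.404 V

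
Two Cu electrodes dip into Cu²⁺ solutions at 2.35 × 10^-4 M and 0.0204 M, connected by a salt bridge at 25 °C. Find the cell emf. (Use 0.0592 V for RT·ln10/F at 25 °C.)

0.057 V

Both half-cells are Cu²⁺/Cu, so E°_cell = 0. The concentrated side is the cathode; the cell reaction moves Cu²⁺ from high to low concentration with n = 2.
Q = [Cu²⁺]_dilute/[Cu²⁺]_conc = 2.35 × 10^-4/0.0204 = 0.0115.
E = 0 − (0.0592/2) log Q = −(0.0592/2)(-1.939) = 0.0574 V.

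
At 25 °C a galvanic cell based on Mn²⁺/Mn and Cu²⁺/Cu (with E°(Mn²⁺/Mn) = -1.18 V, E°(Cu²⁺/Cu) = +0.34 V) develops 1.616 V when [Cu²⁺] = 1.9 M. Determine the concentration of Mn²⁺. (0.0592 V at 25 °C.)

From the Nernst equation, log Q = n(E° − E)/0.0592 = 2(1.52 − 1.616)/0.0592 = -3.243, so Q = 5.71 × 10^-4.
With Q = [Mn²⁺]/[Cu²⁺] and the known concentrations, [Mn²⁺] in the numerator gives [Mn²⁺] = 0.0011 M.

0.0011 M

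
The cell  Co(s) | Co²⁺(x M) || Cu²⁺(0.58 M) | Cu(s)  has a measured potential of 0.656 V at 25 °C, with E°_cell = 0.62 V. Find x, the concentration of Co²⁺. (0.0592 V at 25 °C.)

From the Nernst equation, log Q = n(E° − E)/0.0592 = 2(0.62 − 0.656)/0.0592 = -1.216, so Q = 0.0608.
With Q = [Co²⁺]/[Cu²⁺] and the known concentrations, [Co²⁺] in the numerator gives [Co²⁺] = 0.035 M.

0.035 M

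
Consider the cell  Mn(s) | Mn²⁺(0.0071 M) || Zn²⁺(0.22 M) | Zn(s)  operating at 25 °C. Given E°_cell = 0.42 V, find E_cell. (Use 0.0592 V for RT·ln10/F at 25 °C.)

0.464 V

Balancing electrons gives n = 2; the reaction quotient is Q = [Mn²⁺]/[Zn²⁺] = 0.0323.
At 25 °C, E = E° − (0.0592/n) log Q = 0.42 − (0.0592/2)(-1.491) = 0.420 + 0.044 = 0.464 V.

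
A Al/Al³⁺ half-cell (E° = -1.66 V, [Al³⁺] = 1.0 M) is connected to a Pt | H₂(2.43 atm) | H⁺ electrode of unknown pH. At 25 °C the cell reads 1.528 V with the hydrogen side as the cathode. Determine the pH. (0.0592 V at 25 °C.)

E°_cell = 1.66 V and n = 6.
log Q = n(E° − E)/0.0592 = 6×(1.66 − 1.528)/0.0592 = 13.378.
With Q = [Al³⁺]^2·P(H₂)^3 / [H⁺]^6, solving for [H⁺] gives log[H⁺] = -2.037, so pH = 2.04.

pH = 2.04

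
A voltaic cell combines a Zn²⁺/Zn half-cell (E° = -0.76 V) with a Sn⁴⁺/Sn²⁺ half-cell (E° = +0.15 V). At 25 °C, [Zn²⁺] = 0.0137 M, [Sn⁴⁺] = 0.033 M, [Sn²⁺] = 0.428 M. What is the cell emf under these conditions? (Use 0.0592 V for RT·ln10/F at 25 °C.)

The Sn⁴⁺/Sn²⁺ couple has the higher reduction potential and acts as the cathode, so E°_cell = +0.15 − (-0.76) = 0.91 V.
Balancing electrons gives n = 2; the reaction quotient is Q = [Zn²⁺]·[Sn²⁺]/[Sn⁴⁺] = 0.178.
At 25 °C, E = E° − (0.0592/n) log Q = 0.91 − (0.0592/2)(-0.750) = 0.910 + 0.022 = 0.932 V.

0.932 V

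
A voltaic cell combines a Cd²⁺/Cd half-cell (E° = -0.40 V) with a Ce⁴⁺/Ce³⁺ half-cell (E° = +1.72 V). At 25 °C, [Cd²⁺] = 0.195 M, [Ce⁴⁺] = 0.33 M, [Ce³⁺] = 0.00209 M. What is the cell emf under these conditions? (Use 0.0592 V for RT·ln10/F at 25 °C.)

The Ce⁴⁺/Ce³⁺ couple has the higher reduction potential and acts as the cathode, so E°_cell = +1.72 − (-0.40) = 2.12 V.
Balancing electrons gives n = 2; the reaction quotient is Q = [Cd²⁺]·[Ce³⁺]^2/[Ce⁴⁺]^2 = 7.82 × 10^-6.
At 25 °C, E = E° − (0.0592/n) log Q = 2.12 − (0.0592/2)(-5.107) = 2.120 + 0.151 = 2.271 V.

2.27 V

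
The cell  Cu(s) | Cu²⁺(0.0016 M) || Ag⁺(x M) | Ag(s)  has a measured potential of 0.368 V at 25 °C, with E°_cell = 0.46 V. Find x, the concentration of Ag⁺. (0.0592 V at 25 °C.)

0.0011 M

From the Nernst equation, log Q = n(E° − E)/0.0592 = 2(0.46 − 0.368)/0.0592 = 3.108, so Q = 1280.
With Q = [Cu²⁺]/[Ag⁺]^2 and the known concentrations, [Ag⁺]^2 in the denominator gives [Ag⁺] = 0.0011 M.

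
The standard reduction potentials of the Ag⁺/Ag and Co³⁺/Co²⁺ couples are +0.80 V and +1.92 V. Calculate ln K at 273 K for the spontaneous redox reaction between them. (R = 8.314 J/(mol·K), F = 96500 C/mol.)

E°_cell = +1.92 − (+0.80) = 1.12 V, with n = 1 electron transferred.
At equilibrium E = 0, so the Nernst equation gives ln K = nFE°/RT = (1)(96500)(1.12)/((8.314)(273)) = 47.62.

ln K = 47.6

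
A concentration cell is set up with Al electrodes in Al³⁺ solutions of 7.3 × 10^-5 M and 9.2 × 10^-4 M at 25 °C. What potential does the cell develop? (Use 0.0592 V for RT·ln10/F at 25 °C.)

0.022 V

Both half-cells are Al³⁺/Al, so E°_cell = 0. The concentrated side is the cathode; the cell reaction moves Al³⁺ from high to low concentration with n = 3.
Q = [Al³⁺]_dilute/[Al³⁺]_conc = 7.3 × 10^-5/9.2 × 10^-4 = 0.0793.
E = 0 − (0.0592/3) log Q = −(0.0592/3)(-1.100) = 0.0217 V.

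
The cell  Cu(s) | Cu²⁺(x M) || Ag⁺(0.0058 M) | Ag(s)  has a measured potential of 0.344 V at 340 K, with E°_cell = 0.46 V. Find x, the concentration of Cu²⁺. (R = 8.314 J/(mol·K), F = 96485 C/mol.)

From the Nernst equation, ln Q = nF(E° − E)/RT = 2×96485×(0.46 − 0.344)/(8.314×340) = 7.919, so Q = 2750.
With Q = [Cu²⁺]/[Ag⁺]^2 and the known concentrations, [Cu²⁺] in the numerator gives [Cu²⁺] = 0.092 M.

0.092 M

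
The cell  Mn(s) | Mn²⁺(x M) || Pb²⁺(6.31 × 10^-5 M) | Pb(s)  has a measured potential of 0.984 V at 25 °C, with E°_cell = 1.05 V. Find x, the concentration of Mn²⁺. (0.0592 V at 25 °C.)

From the Nernst equation, log Q = n(E° − E)/0.0592 = 2(1.05 − 0.984)/0.0592 = 2.230, so Q = 170.
With Q = [Mn²⁺]/[Pb²⁺] and the known concentrations, [Mn²⁺] in the numerator gives [Mn²⁺] = 0.011 M.

0.011 M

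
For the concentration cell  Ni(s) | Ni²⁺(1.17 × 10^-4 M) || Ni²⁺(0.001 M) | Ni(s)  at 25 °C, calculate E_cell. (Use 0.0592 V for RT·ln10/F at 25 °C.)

Both half-cells are Ni²⁺/Ni, so E°_cell = 0. The concentrated side is the cathode; the cell reaction moves Ni²⁺ from high to low concentration with n = 2.
Q = [Ni²⁺]_dilute/[Ni²⁺]_conc = 1.17 × 10^-4/0.001 = 0.117.
E = 0 − (0.0592/2) log Q = −(0.0592/2)(-0.932) = 0.0276 V.

0.028 V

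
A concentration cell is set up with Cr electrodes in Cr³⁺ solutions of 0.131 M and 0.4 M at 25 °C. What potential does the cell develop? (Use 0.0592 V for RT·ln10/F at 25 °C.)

Both half-cells are Cr³⁺/Cr, so E°_cell = 0. The concentrated side is the cathode; the cell reaction moves Cr³⁺ from high to low concentration with n = 3.
Q = [Cr³⁺]_dilute/[Cr³⁺]_conc = 0.131/0.4 = 0.327.
E = 0 − (0.0592/3) log Q = −(0.0592/3)(-0.485) = 0.0096 V.

0.010 V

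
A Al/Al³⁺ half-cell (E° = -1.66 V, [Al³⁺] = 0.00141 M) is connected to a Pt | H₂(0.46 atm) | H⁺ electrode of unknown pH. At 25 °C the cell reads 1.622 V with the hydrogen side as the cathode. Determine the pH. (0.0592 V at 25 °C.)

pH = 1.76

E°_cell = 1.66 V and n = 6.
log Q = n(E° − E)/0.0592 = 6×(1.66 − 1.622)/0.0592 = 3.851.
With Q = [Al³⁺]^2·P(H₂)^3 / [H⁺]^6, solving for [H⁺] gives log[H⁺] = -1.761, so pH = 1.76.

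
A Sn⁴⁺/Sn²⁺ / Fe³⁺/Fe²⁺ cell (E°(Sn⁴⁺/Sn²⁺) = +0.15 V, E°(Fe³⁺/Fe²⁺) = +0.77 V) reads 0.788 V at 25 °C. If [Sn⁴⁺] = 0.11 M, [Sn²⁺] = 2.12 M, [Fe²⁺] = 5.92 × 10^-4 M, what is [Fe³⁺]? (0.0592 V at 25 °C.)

From the Nernst equation, log Q = n(E° − E)/0.0592 = 2(0.62 − 0.788)/0.0592 = -5.676, so Q = 2.11 × 10^-6.
With Q = [Sn⁴⁺]·[Fe²⁺]^2/([Sn²⁺]·[Fe³⁺]^2) and the known concentrations, [Fe³⁺]^2 in the denominator gives [Fe³⁺] = 0.093 M.

0.093 M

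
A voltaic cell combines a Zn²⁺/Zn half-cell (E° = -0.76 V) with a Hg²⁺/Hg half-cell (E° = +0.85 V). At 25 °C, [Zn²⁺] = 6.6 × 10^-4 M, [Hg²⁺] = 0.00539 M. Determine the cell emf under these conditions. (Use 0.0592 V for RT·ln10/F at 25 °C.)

The Hg²⁺/Hg couple has the higher reduction potential and acts as the cathode, so E°_cell = +0.85 − (-0.76) = 1.61 V.
Balancing electrons gives n = 2; the reaction quotient is Q = [Zn²⁺]/[Hg²⁺] = 0.122.
At 25 °C, E = E° − (0.0592/n) log Q = 1.61 − (0.0592/2)(-0.912) = 1.610 + 0.027 = 1.637 V.

1.64 V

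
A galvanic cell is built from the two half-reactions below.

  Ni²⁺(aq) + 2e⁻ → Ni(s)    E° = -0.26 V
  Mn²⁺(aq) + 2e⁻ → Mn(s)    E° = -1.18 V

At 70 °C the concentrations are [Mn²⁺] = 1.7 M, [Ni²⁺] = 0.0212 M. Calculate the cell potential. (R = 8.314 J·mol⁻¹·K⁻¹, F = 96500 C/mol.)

The Ni²⁺/Ni couple has the higher reduction potential and acts as the cathode, so E°_cell = -0.26 − (-1.18) = 0.92 V.
Balancing electrons gives n = 2; the reaction quotient is Q = [Mn²⁺]/[Ni²⁺] = 80.2.
E = E° − (RT/nF) ln Q = 0.92 − (8.314×343)/(2×96500) × (4.384) = 0.920 − 0.065 = 0.855 V.

0.855 V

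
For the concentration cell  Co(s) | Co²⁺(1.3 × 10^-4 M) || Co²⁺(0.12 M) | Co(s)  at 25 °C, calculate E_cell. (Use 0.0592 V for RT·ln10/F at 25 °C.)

0.088 V

Both half-cells are Co²⁺/Co, so E°_cell = 0. The concentrated side is the cathode; the cell reaction moves Co²⁺ from high to low concentration with n = 2.
Q = [Co²⁺]_dilute/[Co²⁺]_conc = 1.3 × 10^-4/0.12 = 0.00108.
E = 0 − (0.0592/2) log Q = −(0.0592/2)(-2.965) = 0.0878 V.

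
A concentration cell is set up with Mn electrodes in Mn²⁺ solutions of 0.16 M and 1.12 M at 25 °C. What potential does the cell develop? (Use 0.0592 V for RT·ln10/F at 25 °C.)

Both half-cells are Mn²⁺/Mn, so E°_cell = 0. The concentrated side is the cathode; the cell reaction moves Mn²⁺ from high to low concentration with n = 2.
Q = [Mn²⁺]_dilute/[Mn²⁺]_conc = 0.16/1.12 = 0.143.
E = 0 − (0.0592/2) log Q = −(0.0592/2)(-0.845) = 0.0250 V.

0.025 V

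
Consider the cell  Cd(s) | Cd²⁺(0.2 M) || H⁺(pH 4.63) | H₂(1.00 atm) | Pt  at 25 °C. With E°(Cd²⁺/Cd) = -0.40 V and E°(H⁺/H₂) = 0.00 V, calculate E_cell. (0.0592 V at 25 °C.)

0.15 V

The hydrogen couple is the cathode, so E°_cell = 0.40 V; n = 2.
[H⁺] = 10^(−4.63) = 2.3 × 10^-5 M, and Q = [Cd²⁺]·P(H₂) / [H⁺]^2 = 3.64 × 10^8.
E = E° − (0.0592/2) log Q = 0.40 − (0.0592/2)(8.561) = 0.147 V.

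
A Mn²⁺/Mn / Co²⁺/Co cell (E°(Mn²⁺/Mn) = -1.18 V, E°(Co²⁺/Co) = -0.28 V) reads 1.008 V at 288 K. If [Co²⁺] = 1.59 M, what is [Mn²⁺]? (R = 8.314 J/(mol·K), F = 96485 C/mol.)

From the Nernst equation, ln Q = nF(E° − E)/RT = 2×96485×(0.90 − 1.008)/(8.314×288) = -8.704, so Q = 1.66 × 10^-4.
With Q = [Mn²⁺]/[Co²⁺] and the known concentrations, [Mn²⁺] in the numerator gives [Mn²⁺] = 2.6 × 10^-4 M.

2.6 × 10^-4 M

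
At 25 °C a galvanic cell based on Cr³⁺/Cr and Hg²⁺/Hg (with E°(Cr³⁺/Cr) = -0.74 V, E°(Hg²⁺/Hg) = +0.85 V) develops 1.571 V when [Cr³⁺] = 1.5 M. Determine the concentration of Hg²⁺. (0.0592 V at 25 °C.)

From the Nernst equation, log Q = n(E° − E)/0.0592 = 6(1.59 − 1.571)/0.0592 = 1.926, so Q = 84.3.
With Q = [Cr³⁺]^2/[Hg²⁺]^3 and the known concentrations, [Hg²⁺]^3 in the denominator gives [Hg²⁺] = 0.3 M.

0.3 M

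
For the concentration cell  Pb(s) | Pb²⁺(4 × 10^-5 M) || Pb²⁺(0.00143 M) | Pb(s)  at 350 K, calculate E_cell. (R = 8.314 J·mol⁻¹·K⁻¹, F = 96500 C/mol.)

Both half-cells are Pb²⁺/Pb, so E°_cell = 0. The concentrated side is the cathode; the cell reaction moves Pb²⁺ from high to low concentration with n = 2.
Q = [Pb²⁺]_dilute/[Pb²⁺]_conc = 4 × 10^-5/0.00143 = 0.0280.
E = 0 − (RT/nF) ln Q = −((8.314×350)/(2×96500))(-3.577) = 0.0539 V.

0.054 V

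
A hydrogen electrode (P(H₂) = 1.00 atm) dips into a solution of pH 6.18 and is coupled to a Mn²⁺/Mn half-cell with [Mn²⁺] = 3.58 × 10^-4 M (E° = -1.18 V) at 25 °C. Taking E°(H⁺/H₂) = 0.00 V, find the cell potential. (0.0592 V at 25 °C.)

The hydrogen couple is the cathode, so E°_cell = 1.18 V; n = 2.
[H⁺] = 10^(−6.18) = 6.6 × 10^-7 M, and Q = [Mn²⁺]·P(H₂) / [H⁺]^2 = 8.2 × 10^8.
E = E° − (0.0592/2) log Q = 1.18 − (0.0592/2)(8.914) = 0.916 V.

0.92 V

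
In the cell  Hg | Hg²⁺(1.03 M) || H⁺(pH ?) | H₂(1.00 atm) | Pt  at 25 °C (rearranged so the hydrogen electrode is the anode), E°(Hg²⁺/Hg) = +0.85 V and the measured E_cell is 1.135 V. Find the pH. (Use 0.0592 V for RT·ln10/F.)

pH = 4.81

E°_cell = 0.85 V and n = 2.
log Q = n(E° − E)/0.0592 = 2×(0.85 − 1.135)/0.0592 = -9.628.
With Q = [H⁺]^2 / ([Hg²⁺]·P(H₂)), solving for [H⁺] gives log[H⁺] = -4.808, so pH = 4.81.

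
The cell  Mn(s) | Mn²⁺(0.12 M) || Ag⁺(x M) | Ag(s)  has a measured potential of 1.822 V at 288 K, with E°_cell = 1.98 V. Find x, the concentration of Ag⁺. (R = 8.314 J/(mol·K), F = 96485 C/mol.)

6 × 10^-4 M

From the Nernst equation, ln Q = nF(E° − E)/RT = 2×96485×(1.98 − 1.822)/(8.314×288) = 12.733, so Q = 3.39 × 10^5.
With Q = [Mn²⁺]/[Ag⁺]^2 and the known concentrations, [Ag⁺]^2 in the denominator gives [Ag⁺] = 6 × 10^-4 M.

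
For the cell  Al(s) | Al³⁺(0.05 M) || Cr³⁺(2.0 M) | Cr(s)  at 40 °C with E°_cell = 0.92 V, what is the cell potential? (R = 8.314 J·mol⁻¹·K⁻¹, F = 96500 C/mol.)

0.953 V

Balancing electrons gives n = 3; the reaction quotient is Q = [Al³⁺]/[Cr³⁺] = 0.0250.
E = E° − (RT/nF) ln Q = 0.92 − (8.314×313)/(3×96500) × (-3.689) = 0.920 + 0.033 = 0.953 V.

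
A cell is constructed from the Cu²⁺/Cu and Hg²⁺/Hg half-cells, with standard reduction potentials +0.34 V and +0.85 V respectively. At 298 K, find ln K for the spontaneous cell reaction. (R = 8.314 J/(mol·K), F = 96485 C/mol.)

ln K = 39.7

E°_cell = +0.85 − (+0.34) = 0.51 V, with n = 2 electrons transferred.
At equilibrium E = 0, so the Nernst equation gives ln K = nFE°/RT = (2)(96485)(0.51)/((8.314)(298)) = 39.72.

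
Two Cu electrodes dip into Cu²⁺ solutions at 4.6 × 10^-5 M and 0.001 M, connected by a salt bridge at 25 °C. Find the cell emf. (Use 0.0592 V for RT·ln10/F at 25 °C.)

Both half-cells are Cu²⁺/Cu, so E°_cell = 0. The concentrated side is the cathode; the cell reaction moves Cu²⁺ from high to low concentration with n = 2.
Q = [Cu²⁺]_dilute/[Cu²⁺]_conc = 4.6 × 10^-5/0.001 = 0.0460.
E = 0 − (0.0592/2) log Q = −(0.0592/2)(-1.337) = 0.0396 V.

0.040 V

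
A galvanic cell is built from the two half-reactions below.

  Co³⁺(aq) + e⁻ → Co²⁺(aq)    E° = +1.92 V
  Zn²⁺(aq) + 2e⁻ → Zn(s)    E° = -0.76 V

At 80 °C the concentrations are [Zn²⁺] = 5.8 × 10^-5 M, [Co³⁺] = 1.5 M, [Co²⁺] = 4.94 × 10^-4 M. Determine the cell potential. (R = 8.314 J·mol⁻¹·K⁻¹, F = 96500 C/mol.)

3.07 V

The Co³⁺/Co²⁺ couple has the higher reduction potential and acts as the cathode, so E°_cell = +1.92 − (-0.76) = 2.68 V.
Balancing electrons gives n = 2; the reaction quotient is Q = [Zn²⁺]·[Co²⁺]^2/[Co³⁺]^2 = 6.29 × 10^-12.
E = E° − (RT/nF) ln Q = 2.68 − (8.314×353)/(2×96500) × (-25.792) = 2.680 + 0.392 = 3.072 V.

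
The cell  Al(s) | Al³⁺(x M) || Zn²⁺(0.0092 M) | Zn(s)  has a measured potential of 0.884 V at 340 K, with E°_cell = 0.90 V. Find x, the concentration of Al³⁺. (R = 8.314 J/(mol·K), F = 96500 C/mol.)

From the Nernst equation, ln Q = nF(E° − E)/RT = 6×96500×(0.90 − 0.884)/(8.314×340) = 3.277, so Q = 26.5.
With Q = [Al³⁺]^2/[Zn²⁺]^3 and the known concentrations, [Al³⁺]^2 in the numerator gives [Al³⁺] = 0.0045 M.

0.0045 M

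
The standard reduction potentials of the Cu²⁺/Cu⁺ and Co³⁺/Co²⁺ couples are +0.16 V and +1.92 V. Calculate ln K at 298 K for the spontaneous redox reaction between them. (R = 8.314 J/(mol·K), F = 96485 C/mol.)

ln K = 68.5

E°_cell = +1.92 − (+0.16) = 1.76 V, with n = 1 electron transferred.
At equilibrium E = 0, so the Nernst equation gives ln K = nFE°/RT = (1)(96485)(1.76)/((8.314)(298)) = 68.54.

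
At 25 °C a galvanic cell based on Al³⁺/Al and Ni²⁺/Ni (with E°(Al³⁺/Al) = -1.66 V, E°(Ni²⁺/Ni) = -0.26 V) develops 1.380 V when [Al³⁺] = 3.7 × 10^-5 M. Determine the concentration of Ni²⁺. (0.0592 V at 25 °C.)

2.3 × 10^-4 M

From the Nernst equation, log Q = n(E° − E)/0.0592 = 6(1.40 − 1.380)/0.0592 = 2.027, so Q = 106.
With Q = [Al³⁺]^2/[Ni²⁺]^3 and the known concentrations, [Ni²⁺]^3 in the denominator gives [Ni²⁺] = 2.3 × 10^-4 M.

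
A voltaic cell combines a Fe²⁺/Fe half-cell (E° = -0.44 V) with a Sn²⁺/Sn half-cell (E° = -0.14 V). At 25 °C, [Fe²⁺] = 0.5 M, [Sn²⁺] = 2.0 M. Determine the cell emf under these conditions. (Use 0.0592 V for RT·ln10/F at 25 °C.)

The Sn²⁺/Sn couple has the higher reduction potential and acts as the cathode, so E°_cell = -0.14 − (-0.44) = 0.30 V.
Balancing electrons gives n = 2; the reaction quotient is Q = [Fe²⁺]/[Sn²⁺] = 0.250.
At 25 °C, E = E° − (0.0592/n) log Q = 0.30 − (0.0592/2)(-0.602) = 0.300 + 0.018 = 0.318 V.

0.318 V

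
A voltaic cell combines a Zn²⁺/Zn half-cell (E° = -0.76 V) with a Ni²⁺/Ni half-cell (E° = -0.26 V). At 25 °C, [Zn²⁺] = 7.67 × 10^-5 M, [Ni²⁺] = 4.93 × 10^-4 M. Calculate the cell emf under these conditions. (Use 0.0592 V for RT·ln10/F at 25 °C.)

0.524 V

The Ni²⁺/Ni couple has the higher reduction potential and acts as the cathode, so E°_cell = -0.26 − (-0.76) = 0.50 V.
Balancing electrons gives n = 2; the reaction quotient is Q = [Zn²⁺]/[Ni²⁺] = 0.156.
At 25 °C, E = E° − (0.0592/n) log Q = 0.50 − (0.0592/2)(-0.808) = 0.500 + 0.024 = 0.524 V.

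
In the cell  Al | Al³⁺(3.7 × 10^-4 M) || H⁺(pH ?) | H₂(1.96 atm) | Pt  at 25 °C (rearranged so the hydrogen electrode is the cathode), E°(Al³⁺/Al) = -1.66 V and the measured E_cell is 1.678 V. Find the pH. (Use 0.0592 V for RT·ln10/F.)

pH = 0.69

E°_cell = 1.66 V and n = 6.
log Q = n(E° − E)/0.0592 = 6×(1.66 − 1.678)/0.0592 = -1.824.
With Q = [Al³⁺]^2·P(H₂)^3 / [H⁺]^6, solving for [H⁺] gives log[H⁺] = -0.694, so pH = 0.69.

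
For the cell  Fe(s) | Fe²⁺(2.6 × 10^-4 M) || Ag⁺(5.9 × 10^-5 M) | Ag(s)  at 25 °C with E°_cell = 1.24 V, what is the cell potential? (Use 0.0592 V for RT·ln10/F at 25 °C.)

Balancing electrons gives n = 2; the reaction quotient is Q = [Fe²⁺]/[Ag⁺]^2 = 7.47 × 10^4.
At 25 °C, E = E° − (0.0592/n) log Q = 1.24 − (0.0592/2)(4.873) = 1.240 − 0.144 = 1.096 V.

1.10 V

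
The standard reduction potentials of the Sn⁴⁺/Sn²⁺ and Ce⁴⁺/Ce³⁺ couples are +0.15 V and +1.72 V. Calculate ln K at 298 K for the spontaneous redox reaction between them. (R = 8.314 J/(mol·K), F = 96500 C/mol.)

ln K = 122.3

E°_cell = +1.72 − (+0.15) = 1.57 V, with n = 2 electrons transferred.
At equilibrium E = 0, so the Nernst equation gives ln K = nFE°/RT = (2)(96500)(1.57)/((8.314)(298)) = 122.30.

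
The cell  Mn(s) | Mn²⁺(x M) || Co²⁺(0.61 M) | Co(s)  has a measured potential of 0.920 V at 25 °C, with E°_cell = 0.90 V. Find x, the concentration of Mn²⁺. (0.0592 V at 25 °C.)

From the Nernst equation, log Q = n(E° − E)/0.0592 = 2(0.90 − 0.920)/0.0592 = -0.676, so Q = 0.211.
With Q = [Mn²⁺]/[Co²⁺] and the known concentrations, [Mn²⁺] in the numerator gives [Mn²⁺] = 0.13 M.

0.13 M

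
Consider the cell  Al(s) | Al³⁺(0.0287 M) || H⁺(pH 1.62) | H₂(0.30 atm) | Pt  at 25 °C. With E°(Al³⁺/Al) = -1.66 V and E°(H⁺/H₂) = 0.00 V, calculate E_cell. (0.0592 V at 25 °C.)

1.61 V

The hydrogen couple is the cathode, so E°_cell = 1.66 V; n = 6.
[H⁺] = 10^(−1.62) = 0.024 M, and Q = [Al³⁺]^2·P(H₂)^3 / [H⁺]^6 = 1.17 × 10^5.
E = E° − (0.0592/6) log Q = 1.66 − (0.0592/6)(5.067) = 1.610 V.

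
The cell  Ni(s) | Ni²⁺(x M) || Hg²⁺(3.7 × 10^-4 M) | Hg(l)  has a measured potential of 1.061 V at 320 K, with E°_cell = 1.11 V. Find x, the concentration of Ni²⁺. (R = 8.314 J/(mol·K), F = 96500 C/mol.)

0.013 M

From the Nernst equation, ln Q = nF(E° − E)/RT = 2×96500×(1.11 − 1.061)/(8.314×320) = 3.555, so Q = 35.0.
With Q = [Ni²⁺]/[Hg²⁺] and the known concentrations, [Ni²⁺] in the numerator gives [Ni²⁺] = 0.013 M.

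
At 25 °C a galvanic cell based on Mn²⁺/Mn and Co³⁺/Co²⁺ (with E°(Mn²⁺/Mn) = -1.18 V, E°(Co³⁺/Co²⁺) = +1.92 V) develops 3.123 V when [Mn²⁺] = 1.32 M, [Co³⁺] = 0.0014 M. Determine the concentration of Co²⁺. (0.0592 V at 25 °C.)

5 × 10^-4 M

From the Nernst equation, log Q = n(E° − E)/0.0592 = 2(3.10 − 3.123)/0.0592 = -0.777, so Q = 0.167.
With Q = [Mn²⁺]·[Co²⁺]^2/[Co³⁺]^2 and the known concentrations, [Co²⁺]^2 in the numerator gives [Co²⁺] = 5 × 10^-4 M.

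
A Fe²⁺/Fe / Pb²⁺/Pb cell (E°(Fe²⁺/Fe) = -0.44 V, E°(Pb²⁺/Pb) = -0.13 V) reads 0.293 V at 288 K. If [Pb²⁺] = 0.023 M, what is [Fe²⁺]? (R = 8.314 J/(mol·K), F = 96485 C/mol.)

0.091 M

From the Nernst equation, ln Q = nF(E° − E)/RT = 2×96485×(0.31 − 0.293)/(8.314×288) = 1.370, so Q = 3.94.
With Q = [Fe²⁺]/[Pb²⁺] and the known concentrations, [Fe²⁺] in the numerator gives [Fe²⁺] = 0.091 M.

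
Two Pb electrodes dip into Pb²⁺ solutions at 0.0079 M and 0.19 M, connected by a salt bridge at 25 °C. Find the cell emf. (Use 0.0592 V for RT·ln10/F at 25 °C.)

Both half-cells are Pb²⁺/Pb, so E°_cell = 0. The concentrated side is the cathode; the cell reaction moves Pb²⁺ from high to low concentration with n = 2.
Q = [Pb²⁺]_dilute/[Pb²⁺]_conc = 0.0079/0.19 = 0.0416.
E = 0 − (0.0592/2) log Q = −(0.0592/2)(-1.381) = 0.0409 V.

0.041 V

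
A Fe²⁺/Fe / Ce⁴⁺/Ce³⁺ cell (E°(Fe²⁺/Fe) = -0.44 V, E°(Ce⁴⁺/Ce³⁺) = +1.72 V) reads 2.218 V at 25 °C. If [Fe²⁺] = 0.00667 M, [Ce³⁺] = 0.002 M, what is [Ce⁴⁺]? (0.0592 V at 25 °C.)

From the Nernst equation, log Q = n(E° − E)/0.0592 = 2(2.16 − 2.218)/0.0592 = -1.959, so Q = 0.0110.
With Q = [Fe²⁺]·[Ce³⁺]^2/[Ce⁴⁺]^2 and the known concentrations, [Ce⁴⁺]^2 in the denominator gives [Ce⁴⁺] = 0.0016 M.

0.0016 M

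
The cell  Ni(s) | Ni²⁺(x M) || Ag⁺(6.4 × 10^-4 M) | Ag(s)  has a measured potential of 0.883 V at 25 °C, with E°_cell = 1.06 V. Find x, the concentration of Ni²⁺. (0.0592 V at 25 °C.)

0.39 M

From the Nernst equation, log Q = n(E° − E)/0.0592 = 2(1.06 − 0.883)/0.0592 = 5.980, so Q = 9.54 × 10^5.
With Q = [Ni²⁺]/[Ag⁺]^2 and the known concentrations, [Ni²⁺] in the numerator gives [Ni²⁺] = 0.39 M.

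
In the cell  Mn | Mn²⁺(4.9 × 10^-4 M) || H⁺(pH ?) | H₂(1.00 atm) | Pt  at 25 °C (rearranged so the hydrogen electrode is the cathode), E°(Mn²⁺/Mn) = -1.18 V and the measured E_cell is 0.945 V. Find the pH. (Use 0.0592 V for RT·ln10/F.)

pH = 5.62

E°_cell = 1.18 V and n = 2.
log Q = n(E° − E)/0.0592 = 2×(1.18 − 0.945)/0.0592 = 7.939.
With Q = [Mn²⁺]·P(H₂) / [H⁺]^2, solving for [H⁺] gives log[H⁺] = -5.624, so pH = 5.62.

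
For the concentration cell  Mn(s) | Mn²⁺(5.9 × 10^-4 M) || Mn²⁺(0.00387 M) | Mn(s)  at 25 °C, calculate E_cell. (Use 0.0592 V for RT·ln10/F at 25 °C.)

0.024 V

Both half-cells are Mn²⁺/Mn, so E°_cell = 0. The concentrated side is the cathode; the cell reaction moves Mn²⁺ from high to low concentration with n = 2.
Q = [Mn²⁺]_dilute/[Mn²⁺]_conc = 5.9 × 10^-4/0.00387 = 0.152.
E = 0 − (0.0592/2) log Q = −(0.0592/2)(-0.817) = 0.0242 V.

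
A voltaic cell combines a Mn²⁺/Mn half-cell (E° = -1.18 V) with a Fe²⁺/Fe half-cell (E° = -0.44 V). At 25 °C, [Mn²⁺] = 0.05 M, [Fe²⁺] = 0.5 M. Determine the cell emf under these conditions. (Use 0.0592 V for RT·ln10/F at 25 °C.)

The Fe²⁺/Fe couple has the higher reduction potential and acts as the cathode, so E°_cell = -0.44 − (-1.18) = 0.74 V.
Balancing electrons gives n = 2; the reaction quotient is Q = [Mn²⁺]/[Fe²⁺] = 0.100.
At 25 °C, E = E° − (0.0592/n) log Q = 0.74 − (0.0592/2)(-1.000) = 0.740 + 0.030 = 0.770 V.

0.770 V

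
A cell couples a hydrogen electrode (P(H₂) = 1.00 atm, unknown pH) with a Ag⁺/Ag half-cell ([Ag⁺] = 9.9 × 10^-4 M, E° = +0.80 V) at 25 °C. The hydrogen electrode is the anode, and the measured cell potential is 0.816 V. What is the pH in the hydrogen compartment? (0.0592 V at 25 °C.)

E°_cell = 0.80 V and n = 2.
log Q = n(E° − E)/0.0592 = 2×(0.80 − 0.816)/0.0592 = -0.541.
With Q = [H⁺]^2 / ([Ag⁺]^2·P(H₂)), solving for [H⁺] gives log[H⁺] = -3.275, so pH = 3.27.

pH = 3.27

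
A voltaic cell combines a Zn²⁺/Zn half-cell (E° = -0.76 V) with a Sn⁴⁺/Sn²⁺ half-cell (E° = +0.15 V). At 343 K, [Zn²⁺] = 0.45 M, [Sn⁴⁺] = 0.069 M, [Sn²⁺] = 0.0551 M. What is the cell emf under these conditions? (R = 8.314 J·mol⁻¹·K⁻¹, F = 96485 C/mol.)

0.925 V

The Sn⁴⁺/Sn²⁺ couple has the higher reduction potential and acts as the cathode, so E°_cell = +0.15 − (-0.76) = 0.91 V.
Balancing electrons gives n = 2; the reaction quotient is Q = [Zn²⁺]·[Sn²⁺]/[Sn⁴⁺] = 0.359.
E = E° − (RT/nF) ln Q = 0.91 − (8.314×343)/(2×96485) × (-1.023) = 0.910 + 0.015 = 0.925 V.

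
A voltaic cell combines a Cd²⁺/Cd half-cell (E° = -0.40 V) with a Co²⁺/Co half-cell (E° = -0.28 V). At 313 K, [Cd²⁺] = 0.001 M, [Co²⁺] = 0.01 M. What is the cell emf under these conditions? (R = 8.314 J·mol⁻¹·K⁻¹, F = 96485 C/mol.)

0.151 V

The Co²⁺/Co couple has the higher reduction potential and acts as the cathode, so E°_cell = -0.28 − (-0.40) = 0.12 V.
Balancing electrons gives n = 2; the reaction quotient is Q = [Cd²⁺]/[Co²⁺] = 0.100.
E = E° − (RT/nF) ln Q = 0.12 − (8.314×313)/(2×96485) × (-2.303) = 0.120 + 0.031 = 0.151 V.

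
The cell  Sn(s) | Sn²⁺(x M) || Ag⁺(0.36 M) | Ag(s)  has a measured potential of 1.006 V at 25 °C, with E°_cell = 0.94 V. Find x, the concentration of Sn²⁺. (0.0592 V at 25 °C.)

From the Nernst equation, log Q = n(E° − E)/0.0592 = 2(0.94 − 1.006)/0.0592 = -2.230, so Q = 0.00589.
With Q = [Sn²⁺]/[Ag⁺]^2 and the known concentrations, [Sn²⁺] in the numerator gives [Sn²⁺] = 7.6 × 10^-4 M.

7.6 × 10^-4 M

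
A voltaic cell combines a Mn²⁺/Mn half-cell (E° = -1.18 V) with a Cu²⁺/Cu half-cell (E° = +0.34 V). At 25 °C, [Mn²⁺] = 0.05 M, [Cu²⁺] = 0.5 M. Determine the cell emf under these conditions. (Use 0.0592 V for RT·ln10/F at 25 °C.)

1.55 V

The Cu²⁺/Cu couple has the higher reduction potential and acts as the cathode, so E°_cell = +0.34 − (-1.18) = 1.52 V.
Balancing electrons gives n = 2; the reaction quotient is Q = [Mn²⁺]/[Cu²⁺] = 0.100.
At 25 °C, E = E° − (0.0592/n) log Q = 1.52 − (0.0592/2)(-1.000) = 1.520 + 0.030 = 1.550 V.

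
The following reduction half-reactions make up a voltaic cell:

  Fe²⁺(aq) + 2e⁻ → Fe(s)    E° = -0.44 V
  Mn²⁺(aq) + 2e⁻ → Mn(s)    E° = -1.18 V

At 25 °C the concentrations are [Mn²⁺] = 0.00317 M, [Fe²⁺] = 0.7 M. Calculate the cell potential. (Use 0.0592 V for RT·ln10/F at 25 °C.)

0.809 V

The Fe²⁺/Fe couple has the higher reduction potential and acts as the cathode, so E°_cell = -0.44 − (-1.18) = 0.74 V.
Balancing electrons gives n = 2; the reaction quotient is Q = [Mn²⁺]/[Fe²⁺] = 0.00453.
At 25 °C, E = E° − (0.0592/n) log Q = 0.74 − (0.0592/2)(-2.344) = 0.740 + 0.069 = 0.809 V.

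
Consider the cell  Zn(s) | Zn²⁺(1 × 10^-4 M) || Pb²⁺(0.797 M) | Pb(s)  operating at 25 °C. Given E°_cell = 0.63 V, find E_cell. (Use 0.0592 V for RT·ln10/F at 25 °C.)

Balancing electrons gives n = 2; the reaction quotient is Q = [Zn²⁺]/[Pb²⁺] = 1.25 × 10^-4.
At 25 °C, E = E° − (0.0592/n) log Q = 0.63 − (0.0592/2)(-3.901) = 0.630 + 0.115 = 0.745 V.

0.745 V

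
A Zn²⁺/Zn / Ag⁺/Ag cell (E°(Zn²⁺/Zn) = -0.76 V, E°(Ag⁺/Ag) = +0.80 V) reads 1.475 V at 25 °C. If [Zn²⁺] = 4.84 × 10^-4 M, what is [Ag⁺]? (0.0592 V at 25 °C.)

8.1 × 10^-4 M

From the Nernst equation, log Q = n(E° − E)/0.0592 = 2(1.56 − 1.475)/0.0592 = 2.872, so Q = 744.
With Q = [Zn²⁺]/[Ag⁺]^2 and the known concentrations, [Ag⁺]^2 in the denominator gives [Ag⁺] = 8.1 × 10^-4 M.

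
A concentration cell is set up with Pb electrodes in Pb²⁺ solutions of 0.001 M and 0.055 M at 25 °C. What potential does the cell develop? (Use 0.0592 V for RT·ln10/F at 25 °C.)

0.052 V

Both half-cells are Pb²⁺/Pb, so E°_cell = 0. The concentrated side is the cathode; the cell reaction moves Pb²⁺ from high to low concentration with n = 2.
Q = [Pb²⁺]_dilute/[Pb²⁺]_conc = 0.001/0.055 = 0.0182.
E = 0 − (0.0592/2) log Q = −(0.0592/2)(-1.740) = 0.0515 V.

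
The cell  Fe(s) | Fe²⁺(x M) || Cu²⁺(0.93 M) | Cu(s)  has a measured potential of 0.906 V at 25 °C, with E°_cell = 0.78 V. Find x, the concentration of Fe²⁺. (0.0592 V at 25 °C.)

From the Nernst equation, log Q = n(E° − E)/0.0592 = 2(0.78 − 0.906)/0.0592 = -4.257, so Q = 5.54 × 10^-5.
With Q = [Fe²⁺]/[Cu²⁺] and the known concentrations, [Fe²⁺] in the numerator gives [Fe²⁺] = 5.1 × 10^-5 M.

5.1 × 10^-5 M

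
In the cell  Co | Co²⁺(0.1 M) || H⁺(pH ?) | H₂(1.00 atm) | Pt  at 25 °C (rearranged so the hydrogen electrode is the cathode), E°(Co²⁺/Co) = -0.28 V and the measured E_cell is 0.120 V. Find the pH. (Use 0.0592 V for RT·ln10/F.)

pH = 3.20

E°_cell = 0.28 V and n = 2.
log Q = n(E° − E)/0.0592 = 2×(0.28 − 0.120)/0.0592 = 5.405.
With Q = [Co²⁺]·P(H₂) / [H⁺]^2, solving for [H⁺] gives log[H⁺] = -3.203, so pH = 3.20.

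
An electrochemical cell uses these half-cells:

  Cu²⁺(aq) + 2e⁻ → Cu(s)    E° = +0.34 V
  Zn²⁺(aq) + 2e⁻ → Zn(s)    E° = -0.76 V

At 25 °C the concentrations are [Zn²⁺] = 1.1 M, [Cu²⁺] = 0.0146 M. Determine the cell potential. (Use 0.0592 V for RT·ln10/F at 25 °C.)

The Cu²⁺/Cu couple has the higher reduction potential and acts as the cathode, so E°_cell = +0.34 − (-0.76) = 1.10 V.
Balancing electrons gives n = 2; the reaction quotient is Q = [Zn²⁺]/[Cu²⁺] = 75.3.
At 25 °C, E = E° − (0.0592/n) log Q = 1.10 − (0.0592/2)(1.877) = 1.100 − 0.056 = 1.044 V.

1.04 V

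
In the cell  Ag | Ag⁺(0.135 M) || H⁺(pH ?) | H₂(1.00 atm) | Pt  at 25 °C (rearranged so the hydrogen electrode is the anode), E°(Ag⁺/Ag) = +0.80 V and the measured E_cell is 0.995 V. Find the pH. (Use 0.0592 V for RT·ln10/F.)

pH = 4.16

E°_cell = 0.80 V and n = 2.
log Q = n(E° − E)/0.0592 = 2×(0.80 − 0.995)/0.0592 = -6.588.
With Q = [H⁺]^2 / ([Ag⁺]^2·P(H₂)), solving for [H⁺] gives log[H⁺] = -4.164, so pH = 4.16.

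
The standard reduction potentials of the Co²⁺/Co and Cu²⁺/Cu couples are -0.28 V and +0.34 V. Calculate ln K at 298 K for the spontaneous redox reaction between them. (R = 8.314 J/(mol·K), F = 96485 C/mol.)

ln K = 48.3

E°_cell = +0.34 − (-0.28) = 0.62 V, with n = 2 electrons transferred.
At equilibrium E = 0, so the Nernst equation gives ln K = nFE°/RT = (2)(96485)(0.62)/((8.314)(298)) = 48.29.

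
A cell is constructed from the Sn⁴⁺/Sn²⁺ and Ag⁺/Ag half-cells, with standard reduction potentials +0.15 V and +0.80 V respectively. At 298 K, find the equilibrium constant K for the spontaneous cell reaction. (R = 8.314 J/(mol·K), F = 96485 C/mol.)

E°_cell = +0.80 − (+0.15) = 0.65 V, with n = 2 electrons transferred.
At equilibrium E = 0, so the Nernst equation gives ln K = nFE°/RT = (2)(96485)(0.65)/((8.314)(298)) = 50.63.
K = e^50.63 = 9.7 × 10^21.

9.7 × 10^21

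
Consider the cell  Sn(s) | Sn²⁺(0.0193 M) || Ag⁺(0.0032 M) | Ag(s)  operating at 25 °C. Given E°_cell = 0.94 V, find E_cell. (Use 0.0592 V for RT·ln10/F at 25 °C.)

Balancing electrons gives n = 2; the reaction quotient is Q = [Sn²⁺]/[Ag⁺]^2 = 1880.
At 25 °C, E = E° − (0.0592/n) log Q = 0.94 − (0.0592/2)(3.275) = 0.940 − 0.097 = 0.843 V.

0.843 V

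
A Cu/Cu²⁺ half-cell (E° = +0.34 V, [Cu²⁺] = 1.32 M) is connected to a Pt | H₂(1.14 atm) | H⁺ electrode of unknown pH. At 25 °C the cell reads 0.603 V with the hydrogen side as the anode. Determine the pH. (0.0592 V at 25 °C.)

E°_cell = 0.34 V and n = 2.
log Q = n(E° − E)/0.0592 = 2×(0.34 − 0.603)/0.0592 = -8.885.
With Q = [H⁺]^2 / ([Cu²⁺]·P(H₂)), solving for [H⁺] gives log[H⁺] = -4.354, so pH = 4.35.

pH = 4.35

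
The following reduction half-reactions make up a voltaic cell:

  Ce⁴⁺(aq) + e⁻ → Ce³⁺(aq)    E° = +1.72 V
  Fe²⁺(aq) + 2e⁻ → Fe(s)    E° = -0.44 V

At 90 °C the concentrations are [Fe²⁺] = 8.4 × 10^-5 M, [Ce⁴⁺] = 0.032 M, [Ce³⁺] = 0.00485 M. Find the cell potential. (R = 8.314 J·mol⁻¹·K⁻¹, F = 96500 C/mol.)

2.37 V

The Ce⁴⁺/Ce³⁺ couple has the higher reduction potential and acts as the cathode, so E°_cell = +1.72 − (-0.44) = 2.16 V.
Balancing electrons gives n = 2; the reaction quotient is Q = [Fe²⁺]·[Ce³⁺]^2/[Ce⁴⁺]^2 = 1.93 × 10^-6.
E = E° − (RT/nF) ln Q = 2.16 − (8.314×363)/(2×96500) × (-13.158) = 2.160 + 0.206 = 2.366 V.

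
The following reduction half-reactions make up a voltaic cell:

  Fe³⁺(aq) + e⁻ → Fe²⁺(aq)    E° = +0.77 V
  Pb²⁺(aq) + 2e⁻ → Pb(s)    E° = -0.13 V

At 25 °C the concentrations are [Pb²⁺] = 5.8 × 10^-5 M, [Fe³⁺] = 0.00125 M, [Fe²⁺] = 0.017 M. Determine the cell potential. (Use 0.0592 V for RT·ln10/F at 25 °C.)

The Fe³⁺/Fe²⁺ couple has the higher reduction potential and acts as the cathode, so E°_cell = +0.77 − (-0.13) = 0.90 V.
Balancing electrons gives n = 2; the reaction quotient is Q = [Pb²⁺]·[Fe²⁺]^2/[Fe³⁺]^2 = 0.0107.
At 25 °C, E = E° − (0.0592/n) log Q = 0.90 − (0.0592/2)(-1.969) = 0.900 + 0.058 = 0.958 V.

0.958 V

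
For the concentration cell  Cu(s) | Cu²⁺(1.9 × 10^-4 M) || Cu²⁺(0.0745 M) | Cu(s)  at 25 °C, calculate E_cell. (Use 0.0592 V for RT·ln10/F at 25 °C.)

0.077 V

Both half-cells are Cu²⁺/Cu, so E°_cell = 0. The concentrated side is the cathode; the cell reaction moves Cu²⁺ from high to low concentration with n = 2.
Q = [Cu²⁺]_dilute/[Cu²⁺]_conc = 1.9 × 10^-4/0.0745 = 0.00255.
E = 0 − (0.0592/2) log Q = −(0.0592/2)(-2.593) = 0.0768 V.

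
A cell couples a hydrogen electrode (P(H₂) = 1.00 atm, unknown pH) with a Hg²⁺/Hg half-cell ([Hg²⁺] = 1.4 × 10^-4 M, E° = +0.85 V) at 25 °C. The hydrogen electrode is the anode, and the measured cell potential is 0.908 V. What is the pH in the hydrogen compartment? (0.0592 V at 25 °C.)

pH = 2.91

E°_cell = 0.85 V and n = 2.
log Q = n(E° − E)/0.0592 = 2×(0.85 − 0.908)/0.0592 = -1.959.
With Q = [H⁺]^2 / ([Hg²⁺]·P(H₂)), solving for [H⁺] gives log[H⁺] = -2.907, so pH = 2.91.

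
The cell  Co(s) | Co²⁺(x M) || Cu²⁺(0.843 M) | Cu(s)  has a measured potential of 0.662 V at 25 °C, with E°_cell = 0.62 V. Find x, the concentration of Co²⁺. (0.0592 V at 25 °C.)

0.032 M

From the Nernst equation, log Q = n(E° − E)/0.0592 = 2(0.62 − 0.662)/0.0592 = -1.419, so Q = 0.0381.
With Q = [Co²⁺]/[Cu²⁺] and the known concentrations, [Co²⁺] in the numerator gives [Co²⁺] = 0.032 M.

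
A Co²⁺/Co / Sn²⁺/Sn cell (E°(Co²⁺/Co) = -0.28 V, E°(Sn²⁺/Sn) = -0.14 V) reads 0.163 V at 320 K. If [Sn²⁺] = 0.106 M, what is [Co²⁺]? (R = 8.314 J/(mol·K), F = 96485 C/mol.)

0.02 M

From the Nernst equation, ln Q = nF(E° − E)/RT = 2×96485×(0.14 − 0.163)/(8.314×320) = -1.668, so Q = 0.189.
With Q = [Co²⁺]/[Sn²⁺] and the known concentrations, [Co²⁺] in the numerator gives [Co²⁺] = 0.02 M.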